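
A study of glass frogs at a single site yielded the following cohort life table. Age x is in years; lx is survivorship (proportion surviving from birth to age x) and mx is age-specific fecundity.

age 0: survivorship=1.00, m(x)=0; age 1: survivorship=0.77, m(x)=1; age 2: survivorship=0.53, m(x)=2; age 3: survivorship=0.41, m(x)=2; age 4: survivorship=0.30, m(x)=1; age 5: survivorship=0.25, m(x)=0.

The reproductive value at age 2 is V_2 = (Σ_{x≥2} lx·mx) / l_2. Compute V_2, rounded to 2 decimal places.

4.11

lx·mx for x ≥ 2: 1.06, 0.82, 0.3, 0 → sum = 2.18
V_2 = 2.18 / l_2 = 2.18 / 0.53 = 4.113208… → 4.11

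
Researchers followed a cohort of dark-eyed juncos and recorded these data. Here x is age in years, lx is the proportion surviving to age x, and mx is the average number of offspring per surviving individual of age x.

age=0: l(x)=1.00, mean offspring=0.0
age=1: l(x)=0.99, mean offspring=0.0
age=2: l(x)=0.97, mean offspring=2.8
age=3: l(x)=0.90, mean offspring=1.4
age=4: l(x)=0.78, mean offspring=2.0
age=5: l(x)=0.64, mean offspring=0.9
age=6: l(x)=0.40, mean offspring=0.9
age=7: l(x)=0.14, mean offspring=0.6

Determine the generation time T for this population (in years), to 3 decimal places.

3.215

lx·mx: 0, 0, 2.716, 1.26, 1.56, 0.576, 0.36, 0.084 → R0 = 6.556
x·lx·mx: 0, 0, 5.432, 3.78, 6.24, 2.88, 2.16, 0.588 → Σ = 21.08
T = 21.08 / 6.556 = 3.215375… → 3.215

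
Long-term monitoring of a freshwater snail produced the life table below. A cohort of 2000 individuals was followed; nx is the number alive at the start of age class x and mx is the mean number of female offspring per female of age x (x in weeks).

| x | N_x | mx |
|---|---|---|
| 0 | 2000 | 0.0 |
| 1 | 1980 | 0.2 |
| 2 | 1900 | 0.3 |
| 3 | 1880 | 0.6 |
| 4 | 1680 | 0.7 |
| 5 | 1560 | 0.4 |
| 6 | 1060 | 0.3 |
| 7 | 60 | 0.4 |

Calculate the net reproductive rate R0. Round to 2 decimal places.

lx = nx/n0 = nx/2000: 1, 0.99, 0.95, 0.94, 0.84, 0.78, 0.53, 0.03
lx·mx by age: 0, 0.198, 0.285, 0.564, 0.588, 0.312, 0.159, 0.012
R0 = Σ lx·mx = 2.118 → 2.12

2.12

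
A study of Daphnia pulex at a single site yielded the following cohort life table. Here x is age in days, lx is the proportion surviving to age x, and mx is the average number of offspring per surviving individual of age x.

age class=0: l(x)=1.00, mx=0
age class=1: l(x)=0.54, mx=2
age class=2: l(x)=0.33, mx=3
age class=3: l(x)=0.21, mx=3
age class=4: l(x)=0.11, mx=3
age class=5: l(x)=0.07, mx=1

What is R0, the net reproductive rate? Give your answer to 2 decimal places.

lx·mx by age: 0, 1.08, 0.99, 0.63, 0.33, 0.07
R0 = Σ lx·mx = 3.1 → 3.10

3.10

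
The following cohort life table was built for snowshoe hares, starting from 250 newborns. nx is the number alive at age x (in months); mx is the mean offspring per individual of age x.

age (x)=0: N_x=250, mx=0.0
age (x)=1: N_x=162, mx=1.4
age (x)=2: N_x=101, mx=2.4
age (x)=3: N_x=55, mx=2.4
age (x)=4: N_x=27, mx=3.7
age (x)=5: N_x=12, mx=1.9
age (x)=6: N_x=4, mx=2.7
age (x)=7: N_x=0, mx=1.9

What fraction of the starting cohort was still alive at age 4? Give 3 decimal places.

0.108

l_4 = n_4/n_0 = 27/250 = 0.108 → 0.108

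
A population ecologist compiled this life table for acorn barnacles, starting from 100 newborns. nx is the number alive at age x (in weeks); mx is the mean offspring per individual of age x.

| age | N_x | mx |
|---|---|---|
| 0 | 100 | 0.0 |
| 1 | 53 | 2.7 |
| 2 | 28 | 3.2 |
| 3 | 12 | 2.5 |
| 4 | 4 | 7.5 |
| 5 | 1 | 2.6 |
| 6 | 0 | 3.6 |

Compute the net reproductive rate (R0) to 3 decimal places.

2.953

lx = nx/n0 = nx/100: 1, 0.53, 0.28, 0.12, 0.04, 0.01, 0
lx·mx by age: 0, 1.431, 0.896, 0.3, 0.3, 0.026, 0
R0 = Σ lx·mx = 2.953 → 2.953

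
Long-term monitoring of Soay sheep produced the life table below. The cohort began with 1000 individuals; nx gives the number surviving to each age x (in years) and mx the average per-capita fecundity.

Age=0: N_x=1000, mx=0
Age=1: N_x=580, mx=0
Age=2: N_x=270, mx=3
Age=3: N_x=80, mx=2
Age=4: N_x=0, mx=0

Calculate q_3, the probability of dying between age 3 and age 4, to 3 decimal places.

1.000

lx = nx/n0 = nx/1000: 1, 0.58, 0.27, 0.08, 0
q_3 = (l_3 − l_4) / l_3 = (0.08 − 0) / 0.08
     = 0.08 / 0.08 = 1 → 1.000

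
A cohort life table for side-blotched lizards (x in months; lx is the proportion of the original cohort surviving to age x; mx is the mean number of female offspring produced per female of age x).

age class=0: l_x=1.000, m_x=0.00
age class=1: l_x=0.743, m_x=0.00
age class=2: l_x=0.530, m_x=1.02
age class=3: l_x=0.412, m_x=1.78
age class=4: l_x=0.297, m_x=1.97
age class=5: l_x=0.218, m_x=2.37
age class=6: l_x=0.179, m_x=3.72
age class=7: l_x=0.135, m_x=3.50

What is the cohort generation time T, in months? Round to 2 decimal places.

4.41

lx·mx: 0, 0, 0.5406, 0.73336, 0.58509, 0.51666, 0.66588, 0.4725 → R0 = 3.51409
x·lx·mx: 0, 0, 1.0812, 2.20008, 2.34036, 2.5833, 3.99528, 3.3075 → Σ = 15.50772
T = 15.50772 / 3.51409 = 4.413012… → 4.41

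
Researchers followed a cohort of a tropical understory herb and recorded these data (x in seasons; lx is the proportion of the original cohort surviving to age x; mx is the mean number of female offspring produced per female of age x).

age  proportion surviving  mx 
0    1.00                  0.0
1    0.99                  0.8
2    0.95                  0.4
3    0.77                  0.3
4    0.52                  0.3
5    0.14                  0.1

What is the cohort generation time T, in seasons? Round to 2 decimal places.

lx·mx: 0, 0.792, 0.38, 0.231, 0.156, 0.014 → R0 = 1.573
x·lx·mx: 0, 0.792, 0.76, 0.693, 0.624, 0.07 → Σ = 2.939
T = 2.939 / 1.573 = 1.868404… → 1.87

1.87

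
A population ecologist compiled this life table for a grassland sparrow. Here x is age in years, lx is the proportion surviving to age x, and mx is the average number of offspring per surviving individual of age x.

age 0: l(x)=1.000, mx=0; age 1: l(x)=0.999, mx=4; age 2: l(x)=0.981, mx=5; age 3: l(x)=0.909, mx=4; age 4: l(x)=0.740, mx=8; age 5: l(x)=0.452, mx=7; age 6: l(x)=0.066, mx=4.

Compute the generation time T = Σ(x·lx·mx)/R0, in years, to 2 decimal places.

3.01

lx·mx: 0, 3.996, 4.905, 3.636, 5.92, 3.164, 0.264 → R0 = 21.885
x·lx·mx: 0, 3.996, 9.81, 10.908, 23.68, 15.82, 1.584 → Σ = 65.798
T = 65.798 / 21.885 = 3.006534… → 3.01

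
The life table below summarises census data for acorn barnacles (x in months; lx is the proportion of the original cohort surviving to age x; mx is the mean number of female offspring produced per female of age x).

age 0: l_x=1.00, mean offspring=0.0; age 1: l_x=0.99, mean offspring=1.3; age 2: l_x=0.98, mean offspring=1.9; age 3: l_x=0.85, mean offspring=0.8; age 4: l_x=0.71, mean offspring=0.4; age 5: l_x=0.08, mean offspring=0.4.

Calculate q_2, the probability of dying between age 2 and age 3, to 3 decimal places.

q_2 = (l_2 − l_3) / l_2 = (0.98 − 0.85) / 0.98
     = 0.13 / 0.98 = 0.132653… → 0.133

0.133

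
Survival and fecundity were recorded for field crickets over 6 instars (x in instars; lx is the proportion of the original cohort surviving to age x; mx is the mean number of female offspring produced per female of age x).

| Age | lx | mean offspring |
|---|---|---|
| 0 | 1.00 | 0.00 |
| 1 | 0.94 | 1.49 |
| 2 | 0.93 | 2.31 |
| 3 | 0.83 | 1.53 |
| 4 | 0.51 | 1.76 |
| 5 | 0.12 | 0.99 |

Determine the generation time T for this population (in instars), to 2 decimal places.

lx·mx: 0, 1.4006, 2.1483, 1.2699, 0.8976, 0.1188 → R0 = 5.8352
x·lx·mx: 0, 1.4006, 4.2966, 3.8097, 3.5904, 0.594 → Σ = 13.6913
T = 13.6913 / 5.8352 = 2.346329… → 2.35

2.35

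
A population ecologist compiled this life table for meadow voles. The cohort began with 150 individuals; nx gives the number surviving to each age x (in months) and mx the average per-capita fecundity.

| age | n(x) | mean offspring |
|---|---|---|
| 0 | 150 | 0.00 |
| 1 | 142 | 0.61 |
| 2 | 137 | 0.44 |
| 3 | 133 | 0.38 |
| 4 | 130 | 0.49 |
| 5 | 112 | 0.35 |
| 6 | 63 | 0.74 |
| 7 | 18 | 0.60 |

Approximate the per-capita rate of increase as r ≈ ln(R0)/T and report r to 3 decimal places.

lx = nx/n0 = nx/150: 1, 0.94667…, 0.91333…, 0.88667…, 0.86667…, 0.74667…, 0.42, 0.12
R0 = Σ lx·mx = 0 + 0.57747… + 0.40187… + 0.33693… + 0.42467… + 0.26133… + 0.3108 + 0.072 = 2.385067…
Σ x·lx·mx = 7.766133…; T = 7.766133…/2.385067… = 3.25615…
r ≈ ln(R0)/T = ln(2.385067…)/3.25615… = 0.26695… → 0.267

0.267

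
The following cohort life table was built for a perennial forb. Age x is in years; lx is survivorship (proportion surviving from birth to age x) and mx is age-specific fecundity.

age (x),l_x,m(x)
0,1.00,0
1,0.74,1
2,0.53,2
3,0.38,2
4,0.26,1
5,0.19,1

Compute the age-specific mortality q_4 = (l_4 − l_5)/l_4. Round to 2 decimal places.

0.27

q_4 = (l_4 − l_5) / l_4 = (0.26 − 0.19) / 0.26
     = 0.07 / 0.26 = 0.269231… → 0.27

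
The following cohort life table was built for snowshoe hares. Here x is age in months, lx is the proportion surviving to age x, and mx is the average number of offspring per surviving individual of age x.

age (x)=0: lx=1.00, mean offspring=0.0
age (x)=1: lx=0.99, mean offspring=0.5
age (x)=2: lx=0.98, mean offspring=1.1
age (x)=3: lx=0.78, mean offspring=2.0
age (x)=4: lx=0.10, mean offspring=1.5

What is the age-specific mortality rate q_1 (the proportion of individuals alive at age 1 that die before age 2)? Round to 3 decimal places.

q_1 = (l_1 − l_2) / l_1 = (0.99 − 0.98) / 0.99
     = 0.01 / 0.99 = 0.010101… → 0.010

0.010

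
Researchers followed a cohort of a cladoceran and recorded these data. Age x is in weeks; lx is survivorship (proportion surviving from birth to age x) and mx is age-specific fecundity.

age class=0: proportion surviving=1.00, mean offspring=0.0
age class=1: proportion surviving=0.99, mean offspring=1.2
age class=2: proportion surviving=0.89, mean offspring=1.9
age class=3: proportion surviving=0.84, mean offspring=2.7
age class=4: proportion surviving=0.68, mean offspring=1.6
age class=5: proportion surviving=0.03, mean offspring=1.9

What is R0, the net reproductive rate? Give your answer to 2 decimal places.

6.29

lx·mx by age: 0, 1.188, 1.691, 2.268, 1.088, 0.057
R0 = Σ lx·mx = 6.292 → 6.29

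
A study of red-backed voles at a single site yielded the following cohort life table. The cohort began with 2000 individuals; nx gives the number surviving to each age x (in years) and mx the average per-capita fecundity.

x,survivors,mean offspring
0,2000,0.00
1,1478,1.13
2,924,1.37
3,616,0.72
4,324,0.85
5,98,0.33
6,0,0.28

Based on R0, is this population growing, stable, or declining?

lx = nx/n0 = nx/2000: 1, 0.739, 0.462, 0.308, 0.162, 0.049, 0
R0 = Σ lx·mx = 0 + 0.83507 + 0.63294 + 0.22176 + 0.1377 + 0.01617 + 0 = 1.84364
R0 > 1, so the population is growing.

growing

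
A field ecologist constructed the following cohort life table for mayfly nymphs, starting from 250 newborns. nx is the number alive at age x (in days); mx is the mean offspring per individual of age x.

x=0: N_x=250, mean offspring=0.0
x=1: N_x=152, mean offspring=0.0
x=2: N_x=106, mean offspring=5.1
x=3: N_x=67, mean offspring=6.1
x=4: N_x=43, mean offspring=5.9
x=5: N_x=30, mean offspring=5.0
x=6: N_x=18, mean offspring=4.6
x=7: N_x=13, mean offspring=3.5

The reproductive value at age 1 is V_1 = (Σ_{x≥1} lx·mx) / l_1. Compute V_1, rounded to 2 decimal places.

lx = nx/n0 = nx/250: 1, 0.608, 0.424, 0.268, 0.172, 0.12, 0.072, 0.052
lx·mx for x ≥ 1: 0, 2.1624, 1.6348, 1.0148, 0.6, 0.3312, 0.182 → sum = 5.9252
V_1 = 5.9252 / l_1 = 5.9252 / 0.608 = 9.745395… → 9.75

9.75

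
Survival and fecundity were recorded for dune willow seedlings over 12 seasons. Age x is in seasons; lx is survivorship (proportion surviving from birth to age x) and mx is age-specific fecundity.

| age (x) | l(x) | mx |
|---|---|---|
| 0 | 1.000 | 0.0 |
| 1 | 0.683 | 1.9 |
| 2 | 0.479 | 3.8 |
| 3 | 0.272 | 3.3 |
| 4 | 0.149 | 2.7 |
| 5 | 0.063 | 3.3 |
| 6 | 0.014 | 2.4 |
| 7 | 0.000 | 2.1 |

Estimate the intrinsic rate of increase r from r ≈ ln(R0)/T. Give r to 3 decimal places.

0.684

R0 = Σ lx·mx = 0 + 1.2977 + 1.8202 + 0.8976 + 0.4023 + 0.2079 + 0.0336 + 0 = 4.6593
Σ x·lx·mx = 10.4812; T = 10.4812/4.6593 = 2.24952…
r ≈ ln(R0)/T = ln(4.6593)/2.24952… = 0.68409… → 0.684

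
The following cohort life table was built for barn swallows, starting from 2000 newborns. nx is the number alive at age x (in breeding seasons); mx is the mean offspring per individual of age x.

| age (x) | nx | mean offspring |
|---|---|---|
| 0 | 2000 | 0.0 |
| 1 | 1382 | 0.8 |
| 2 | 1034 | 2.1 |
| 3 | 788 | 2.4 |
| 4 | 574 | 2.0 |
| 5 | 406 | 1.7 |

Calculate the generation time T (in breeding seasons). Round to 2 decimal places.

lx = nx/n0 = nx/2000: 1, 0.691, 0.517, 0.394, 0.287, 0.203
lx·mx: 0, 0.5528, 1.0857, 0.9456, 0.574, 0.3451 → R0 = 3.5032
x·lx·mx: 0, 0.5528, 2.1714, 2.8368, 2.296, 1.7255 → Σ = 9.5825
T = 9.5825 / 3.5032 = 2.735356… → 2.74

2.74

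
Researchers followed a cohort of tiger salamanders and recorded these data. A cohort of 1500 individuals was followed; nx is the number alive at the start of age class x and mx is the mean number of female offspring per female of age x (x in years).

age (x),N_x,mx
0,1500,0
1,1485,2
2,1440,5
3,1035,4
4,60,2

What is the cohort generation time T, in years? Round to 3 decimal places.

lx = nx/n0 = nx/1500: 1, 0.99, 0.96, 0.69, 0.04
lx·mx: 0, 1.98, 4.8, 2.76, 0.08 → R0 = 9.62
x·lx·mx: 0, 1.98, 9.6, 8.28, 0.32 → Σ = 20.18
T = 20.18 / 9.62 = 2.097713… → 2.098

2.098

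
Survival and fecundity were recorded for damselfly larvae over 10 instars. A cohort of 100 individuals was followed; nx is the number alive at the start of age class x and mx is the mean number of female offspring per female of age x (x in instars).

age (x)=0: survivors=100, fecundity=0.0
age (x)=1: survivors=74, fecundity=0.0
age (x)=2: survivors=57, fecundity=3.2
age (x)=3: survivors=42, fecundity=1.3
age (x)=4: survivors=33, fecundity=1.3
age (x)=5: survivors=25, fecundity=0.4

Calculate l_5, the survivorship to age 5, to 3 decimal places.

l_5 = n_5/n_0 = 25/100 = 0.25 → 0.250

0.250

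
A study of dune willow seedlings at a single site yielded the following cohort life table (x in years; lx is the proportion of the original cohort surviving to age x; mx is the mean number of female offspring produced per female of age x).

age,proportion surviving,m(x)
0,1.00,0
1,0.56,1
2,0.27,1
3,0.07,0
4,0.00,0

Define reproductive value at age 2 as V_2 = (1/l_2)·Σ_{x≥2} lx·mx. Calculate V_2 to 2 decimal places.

1.00

lx·mx for x ≥ 2: 0.27, 0, 0 → sum = 0.27
V_2 = 0.27 / l_2 = 0.27 / 0.27 = 1 → 1.00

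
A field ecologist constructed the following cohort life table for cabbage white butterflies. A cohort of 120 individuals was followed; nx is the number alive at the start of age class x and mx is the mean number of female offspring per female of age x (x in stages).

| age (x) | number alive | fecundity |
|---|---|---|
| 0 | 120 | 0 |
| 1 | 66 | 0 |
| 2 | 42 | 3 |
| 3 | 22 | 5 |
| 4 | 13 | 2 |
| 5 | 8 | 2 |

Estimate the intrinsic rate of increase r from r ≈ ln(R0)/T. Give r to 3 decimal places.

0.305

lx = nx/n0 = nx/120: 1, 0.55, 0.35, 0.18333…, 0.10833…, 0.06667…
R0 = Σ lx·mx = 0 + 0 + 1.05 + 0.91667… + 0.21667… + 0.13333… = 2.316667…
Σ x·lx·mx = 6.383333…; T = 6.383333…/2.316667… = 2.7554…
r ≈ ln(R0)/T = ln(2.316667…)/2.7554… = 0.3049… → 0.305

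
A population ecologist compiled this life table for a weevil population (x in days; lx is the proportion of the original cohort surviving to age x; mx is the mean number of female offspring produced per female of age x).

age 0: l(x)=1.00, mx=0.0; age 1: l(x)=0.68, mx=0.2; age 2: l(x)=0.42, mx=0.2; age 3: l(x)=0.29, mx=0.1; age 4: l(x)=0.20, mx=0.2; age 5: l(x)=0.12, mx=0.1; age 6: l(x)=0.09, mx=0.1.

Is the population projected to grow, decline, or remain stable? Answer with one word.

declining

R0 = Σ lx·mx = 0 + 0.136 + 0.084 + 0.029 + 0.04 + 0.012 + 0.009 = 0.31
R0 < 1, so the population is declining.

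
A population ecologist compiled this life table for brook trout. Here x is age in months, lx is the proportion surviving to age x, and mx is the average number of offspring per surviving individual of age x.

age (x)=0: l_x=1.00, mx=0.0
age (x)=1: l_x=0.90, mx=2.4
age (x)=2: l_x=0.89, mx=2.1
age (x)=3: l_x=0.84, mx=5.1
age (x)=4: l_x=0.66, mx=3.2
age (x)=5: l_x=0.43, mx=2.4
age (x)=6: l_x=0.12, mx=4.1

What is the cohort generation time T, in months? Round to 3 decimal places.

lx·mx: 0, 2.16, 1.869, 4.284, 2.112, 1.032, 0.492 → R0 = 11.949
x·lx·mx: 0, 2.16, 3.738, 12.852, 8.448, 5.16, 2.952 → Σ = 35.31
T = 35.31 / 11.949 = 2.955059… → 2.955

2.955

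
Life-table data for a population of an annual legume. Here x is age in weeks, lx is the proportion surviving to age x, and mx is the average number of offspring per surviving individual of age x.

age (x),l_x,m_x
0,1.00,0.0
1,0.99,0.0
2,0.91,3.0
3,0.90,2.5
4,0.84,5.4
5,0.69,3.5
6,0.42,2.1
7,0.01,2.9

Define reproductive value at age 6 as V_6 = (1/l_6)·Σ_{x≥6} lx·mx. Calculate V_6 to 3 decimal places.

2.169

lx·mx for x ≥ 6: 0.882, 0.029 → sum = 0.911
V_6 = 0.911 / l_6 = 0.911 / 0.42 = 2.169048… → 2.169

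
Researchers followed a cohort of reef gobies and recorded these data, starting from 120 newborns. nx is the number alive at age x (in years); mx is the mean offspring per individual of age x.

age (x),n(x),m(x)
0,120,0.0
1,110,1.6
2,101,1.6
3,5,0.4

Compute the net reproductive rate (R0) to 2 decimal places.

2.83

lx = nx/n0 = nx/120: 1, 0.91667…, 0.84167…, 0.04167…
lx·mx by age: 0, 1.466667…, 1.346667…, 0.016667…
R0 = Σ lx·mx = 2.83… → 2.83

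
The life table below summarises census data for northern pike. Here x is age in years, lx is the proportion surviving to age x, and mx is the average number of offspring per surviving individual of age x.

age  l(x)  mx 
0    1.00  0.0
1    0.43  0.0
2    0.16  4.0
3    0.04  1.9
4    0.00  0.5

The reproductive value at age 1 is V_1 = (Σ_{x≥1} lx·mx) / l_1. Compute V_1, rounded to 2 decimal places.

lx·mx for x ≥ 1: 0, 0.64, 0.076, 0 → sum = 0.716
V_1 = 0.716 / l_1 = 0.716 / 0.43 = 1.665116… → 1.67

1.67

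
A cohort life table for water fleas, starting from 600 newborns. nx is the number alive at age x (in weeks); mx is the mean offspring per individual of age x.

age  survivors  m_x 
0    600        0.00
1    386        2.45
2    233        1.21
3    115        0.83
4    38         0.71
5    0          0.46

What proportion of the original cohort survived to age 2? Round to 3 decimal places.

0.388

l_2 = n_2/n_0 = 233/600 = 0.388333… → 0.388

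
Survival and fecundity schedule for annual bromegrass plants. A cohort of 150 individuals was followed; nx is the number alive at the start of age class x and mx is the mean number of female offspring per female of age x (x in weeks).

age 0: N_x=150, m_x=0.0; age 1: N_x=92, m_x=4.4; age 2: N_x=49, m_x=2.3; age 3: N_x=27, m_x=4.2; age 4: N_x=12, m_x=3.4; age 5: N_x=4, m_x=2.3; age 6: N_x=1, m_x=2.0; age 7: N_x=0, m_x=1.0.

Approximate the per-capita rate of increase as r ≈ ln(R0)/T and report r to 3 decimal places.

0.869

lx = nx/n0 = nx/150: 1, 0.61333…, 0.32667…, 0.18, 0.08, 0.02667…, 0.00667…, 0
R0 = Σ lx·mx = 0 + 2.69867… + 0.75133… + 0.756 + 0.272 + 0.06133… + 0.01333… + 0 = 4.552667…
Σ x·lx·mx = 7.944…; T = 7.944…/4.552667… = 1.74491…
r ≈ ln(R0)/T = ln(4.552667…)/1.74491… = 0.86865… → 0.869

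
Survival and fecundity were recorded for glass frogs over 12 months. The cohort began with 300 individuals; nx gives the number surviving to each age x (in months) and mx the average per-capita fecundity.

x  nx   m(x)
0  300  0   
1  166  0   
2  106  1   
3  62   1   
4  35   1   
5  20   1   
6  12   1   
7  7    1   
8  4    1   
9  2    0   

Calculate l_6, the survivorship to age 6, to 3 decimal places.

l_6 = n_6/n_0 = 12/300 = 0.04 → 0.040

0.040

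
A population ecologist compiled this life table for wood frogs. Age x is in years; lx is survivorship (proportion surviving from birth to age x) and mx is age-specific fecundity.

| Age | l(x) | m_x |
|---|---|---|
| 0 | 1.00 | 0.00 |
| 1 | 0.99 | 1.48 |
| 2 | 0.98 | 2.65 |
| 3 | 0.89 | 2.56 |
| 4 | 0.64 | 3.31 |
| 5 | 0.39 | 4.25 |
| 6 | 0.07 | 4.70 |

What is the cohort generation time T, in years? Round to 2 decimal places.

3.09

lx·mx: 0, 1.4652, 2.597, 2.2784, 2.1184, 1.6575, 0.329 → R0 = 10.4455
x·lx·mx: 0, 1.4652, 5.194, 6.8352, 8.4736, 8.2875, 1.974 → Σ = 32.2295
T = 32.2295 / 10.4455 = 3.085491… → 3.09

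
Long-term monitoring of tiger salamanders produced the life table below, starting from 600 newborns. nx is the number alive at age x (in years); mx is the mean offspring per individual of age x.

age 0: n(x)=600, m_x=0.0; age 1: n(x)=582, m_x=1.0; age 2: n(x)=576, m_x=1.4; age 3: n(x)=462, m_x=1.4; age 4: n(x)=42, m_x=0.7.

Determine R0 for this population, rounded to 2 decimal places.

lx = nx/n0 = nx/600: 1, 0.97, 0.96, 0.77, 0.07
lx·mx by age: 0, 0.97, 1.344, 1.078, 0.049
R0 = Σ lx·mx = 3.441 → 3.44

3.44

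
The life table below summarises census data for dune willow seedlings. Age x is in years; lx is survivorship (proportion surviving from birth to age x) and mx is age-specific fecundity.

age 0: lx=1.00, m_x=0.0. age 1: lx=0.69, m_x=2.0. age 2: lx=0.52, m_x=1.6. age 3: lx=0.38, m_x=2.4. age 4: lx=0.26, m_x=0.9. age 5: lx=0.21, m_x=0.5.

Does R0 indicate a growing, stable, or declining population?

R0 = Σ lx·mx = 0 + 1.38 + 0.832 + 0.912 + 0.234 + 0.105 = 3.463
R0 > 1, so the population is growing.

growing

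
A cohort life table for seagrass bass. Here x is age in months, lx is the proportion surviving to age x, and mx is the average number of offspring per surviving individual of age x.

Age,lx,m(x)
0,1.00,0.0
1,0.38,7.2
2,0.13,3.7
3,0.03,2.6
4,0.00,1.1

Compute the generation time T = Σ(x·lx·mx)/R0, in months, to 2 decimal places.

lx·mx: 0, 2.736, 0.481, 0.078, 0 → R0 = 3.295
x·lx·mx: 0, 2.736, 0.962, 0.234, 0 → Σ = 3.932
T = 3.932 / 3.295 = 1.193323… → 1.19

1.19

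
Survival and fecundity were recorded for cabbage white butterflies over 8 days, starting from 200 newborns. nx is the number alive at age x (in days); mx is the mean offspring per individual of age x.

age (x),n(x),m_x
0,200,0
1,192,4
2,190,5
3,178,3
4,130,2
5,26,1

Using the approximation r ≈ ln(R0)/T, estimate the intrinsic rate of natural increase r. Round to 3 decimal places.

lx = nx/n0 = nx/200: 1, 0.96, 0.95, 0.89, 0.65, 0.13
R0 = Σ lx·mx = 0 + 3.84 + 4.75 + 2.67 + 1.3 + 0.13 = 12.69
Σ x·lx·mx = 27.2; T = 27.2/12.69 = 2.14342…
r ≈ ln(R0)/T = ln(12.69)/2.14342… = 1.1854… → 1.185

1.185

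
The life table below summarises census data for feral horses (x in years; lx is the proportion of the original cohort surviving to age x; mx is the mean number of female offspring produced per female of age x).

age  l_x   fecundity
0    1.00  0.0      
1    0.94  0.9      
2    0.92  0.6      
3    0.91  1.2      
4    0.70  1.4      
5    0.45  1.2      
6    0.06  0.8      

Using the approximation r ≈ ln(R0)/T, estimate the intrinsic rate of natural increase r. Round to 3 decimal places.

0.468

R0 = Σ lx·mx = 0 + 0.846 + 0.552 + 1.092 + 0.98 + 0.54 + 0.048 = 4.058
Σ x·lx·mx = 12.134; T = 12.134/4.058 = 2.99014…
r ≈ ln(R0)/T = ln(4.058)/2.99014… = 0.46844… → 0.468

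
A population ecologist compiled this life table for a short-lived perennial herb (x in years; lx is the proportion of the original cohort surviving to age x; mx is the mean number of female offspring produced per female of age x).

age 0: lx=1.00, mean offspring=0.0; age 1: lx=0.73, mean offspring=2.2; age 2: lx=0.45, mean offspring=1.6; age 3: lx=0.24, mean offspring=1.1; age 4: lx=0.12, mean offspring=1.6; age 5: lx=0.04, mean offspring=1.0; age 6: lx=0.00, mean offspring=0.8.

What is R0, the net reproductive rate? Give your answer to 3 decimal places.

lx·mx by age: 0, 1.606, 0.72, 0.264, 0.192, 0.04, 0
R0 = Σ lx·mx = 2.822 → 2.822

2.822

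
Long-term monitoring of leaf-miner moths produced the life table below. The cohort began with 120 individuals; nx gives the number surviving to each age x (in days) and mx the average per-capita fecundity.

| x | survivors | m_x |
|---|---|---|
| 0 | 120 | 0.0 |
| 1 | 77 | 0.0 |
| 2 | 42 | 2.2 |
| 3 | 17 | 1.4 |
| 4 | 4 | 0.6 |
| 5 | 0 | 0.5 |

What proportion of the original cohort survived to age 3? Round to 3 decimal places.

0.142

l_3 = n_3/n_0 = 17/120 = 0.141667… → 0.142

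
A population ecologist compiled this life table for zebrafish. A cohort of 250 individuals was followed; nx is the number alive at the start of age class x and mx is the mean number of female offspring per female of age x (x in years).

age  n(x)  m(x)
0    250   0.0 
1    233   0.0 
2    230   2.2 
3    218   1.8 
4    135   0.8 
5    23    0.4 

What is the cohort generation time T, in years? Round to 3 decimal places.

lx = nx/n0 = nx/250: 1, 0.932, 0.92, 0.872, 0.54, 0.092
lx·mx: 0, 0, 2.024, 1.5696, 0.432, 0.0368 → R0 = 4.0624
x·lx·mx: 0, 0, 4.048, 4.7088, 1.728, 0.184 → Σ = 10.6688
T = 10.6688 / 4.0624 = 2.626231… → 2.626

2.626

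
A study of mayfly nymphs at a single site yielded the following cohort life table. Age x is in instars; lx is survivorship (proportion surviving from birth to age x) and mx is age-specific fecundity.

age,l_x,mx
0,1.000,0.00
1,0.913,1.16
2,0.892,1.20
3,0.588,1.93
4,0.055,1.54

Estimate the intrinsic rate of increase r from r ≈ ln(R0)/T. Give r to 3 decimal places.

R0 = Σ lx·mx = 0 + 1.05908 + 1.0704 + 1.13484 + 0.0847 = 3.34902
Σ x·lx·mx = 6.9432; T = 6.9432/3.34902 = 2.0732…
r ≈ ln(R0)/T = ln(3.34902)/2.0732… = 0.583… → 0.583

0.583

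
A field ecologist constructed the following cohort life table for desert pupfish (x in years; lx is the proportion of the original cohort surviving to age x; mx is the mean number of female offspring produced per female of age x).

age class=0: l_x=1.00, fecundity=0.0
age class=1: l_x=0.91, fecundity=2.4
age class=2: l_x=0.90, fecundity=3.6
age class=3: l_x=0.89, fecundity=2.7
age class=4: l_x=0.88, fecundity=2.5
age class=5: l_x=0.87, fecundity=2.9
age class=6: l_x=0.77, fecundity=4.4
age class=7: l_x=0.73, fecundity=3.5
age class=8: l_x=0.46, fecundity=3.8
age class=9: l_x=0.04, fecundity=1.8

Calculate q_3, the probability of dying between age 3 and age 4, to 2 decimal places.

0.01

q_3 = (l_3 − l_4) / l_3 = (0.89 − 0.88) / 0.89
     = 0.01 / 0.89 = 0.011236… → 0.01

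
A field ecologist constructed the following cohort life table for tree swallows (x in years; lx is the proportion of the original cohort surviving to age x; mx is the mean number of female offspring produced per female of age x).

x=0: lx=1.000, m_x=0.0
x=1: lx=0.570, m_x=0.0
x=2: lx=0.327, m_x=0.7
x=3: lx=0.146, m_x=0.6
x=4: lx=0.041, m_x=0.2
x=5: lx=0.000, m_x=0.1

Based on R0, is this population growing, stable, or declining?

declining

R0 = Σ lx·mx = 0 + 0 + 0.2289 + 0.0876 + 0.0082 + 0 = 0.3247
R0 < 1, so the population is declining.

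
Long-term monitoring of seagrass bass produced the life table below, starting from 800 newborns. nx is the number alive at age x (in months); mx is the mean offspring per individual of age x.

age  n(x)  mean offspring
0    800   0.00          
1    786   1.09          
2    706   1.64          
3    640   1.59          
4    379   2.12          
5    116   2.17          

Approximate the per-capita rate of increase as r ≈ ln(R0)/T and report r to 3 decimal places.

0.623

lx = nx/n0 = nx/800: 1, 0.9825, 0.8825, 0.8, 0.47375, 0.145
R0 = Σ lx·mx = 0 + 1.07093… + 1.4473… + 1.272 + 1.00435… + 0.31465 = 5.109225…
Σ x·lx·mx = 13.372175…; T = 13.372175…/5.109225… = 2.61726…
r ≈ ln(R0)/T = ln(5.109225…)/2.61726… = 0.62319… → 0.623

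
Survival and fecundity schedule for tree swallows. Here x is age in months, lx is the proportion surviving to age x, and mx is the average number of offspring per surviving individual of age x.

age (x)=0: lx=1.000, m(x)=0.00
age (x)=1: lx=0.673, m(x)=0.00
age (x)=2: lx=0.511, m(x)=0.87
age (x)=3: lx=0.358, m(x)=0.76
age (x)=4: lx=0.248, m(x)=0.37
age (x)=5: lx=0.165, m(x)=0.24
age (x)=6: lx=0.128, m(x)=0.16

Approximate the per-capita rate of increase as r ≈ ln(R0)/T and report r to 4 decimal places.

R0 = Σ lx·mx = 0 + 0 + 0.44457 + 0.27208 + 0.09176 + 0.0396 + 0.02048 = 0.86849
Σ x·lx·mx = 2.3933; T = 2.3933/0.86849 = 2.7557…
r ≈ ln(R0)/T = ln(0.86849)/2.7557… = -0.051166… → -0.0512

-0.0512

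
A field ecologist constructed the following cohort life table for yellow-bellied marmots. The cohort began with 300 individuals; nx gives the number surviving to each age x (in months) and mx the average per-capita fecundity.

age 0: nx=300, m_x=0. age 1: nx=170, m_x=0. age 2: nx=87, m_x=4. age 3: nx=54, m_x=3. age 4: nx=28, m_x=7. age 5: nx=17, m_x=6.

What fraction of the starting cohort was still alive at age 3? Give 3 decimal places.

l_3 = n_3/n_0 = 54/300 = 0.18 → 0.180

0.180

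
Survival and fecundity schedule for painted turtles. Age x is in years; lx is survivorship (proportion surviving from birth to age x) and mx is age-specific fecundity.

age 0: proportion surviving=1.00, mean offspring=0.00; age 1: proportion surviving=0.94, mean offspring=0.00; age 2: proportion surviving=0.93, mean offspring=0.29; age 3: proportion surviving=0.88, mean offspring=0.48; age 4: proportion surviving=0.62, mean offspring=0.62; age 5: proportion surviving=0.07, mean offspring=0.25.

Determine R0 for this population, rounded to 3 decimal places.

lx·mx by age: 0, 0, 0.2697, 0.4224, 0.3844, 0.0175
R0 = Σ lx·mx = 1.094 → 1.094

1.094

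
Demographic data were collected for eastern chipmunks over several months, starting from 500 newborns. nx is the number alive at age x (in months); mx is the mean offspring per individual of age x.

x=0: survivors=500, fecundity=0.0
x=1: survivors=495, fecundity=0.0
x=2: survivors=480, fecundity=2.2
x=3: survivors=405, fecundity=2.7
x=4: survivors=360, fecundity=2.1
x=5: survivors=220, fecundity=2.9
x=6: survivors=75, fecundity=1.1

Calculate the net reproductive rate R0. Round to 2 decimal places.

lx = nx/n0 = nx/500: 1, 0.99, 0.96, 0.81, 0.72, 0.44, 0.15
lx·mx by age: 0, 0, 2.112, 2.187, 1.512, 1.276, 0.165
R0 = Σ lx·mx = 7.252 → 7.25

7.25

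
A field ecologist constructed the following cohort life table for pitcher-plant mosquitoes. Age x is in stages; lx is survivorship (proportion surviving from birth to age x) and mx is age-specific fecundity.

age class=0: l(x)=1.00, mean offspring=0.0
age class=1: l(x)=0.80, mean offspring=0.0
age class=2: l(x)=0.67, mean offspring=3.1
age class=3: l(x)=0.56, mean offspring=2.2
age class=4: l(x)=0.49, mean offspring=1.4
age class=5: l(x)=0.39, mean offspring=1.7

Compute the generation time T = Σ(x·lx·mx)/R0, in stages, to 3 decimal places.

2.986

lx·mx: 0, 0, 2.077, 1.232, 0.686, 0.663 → R0 = 4.658
x·lx·mx: 0, 0, 4.154, 3.696, 2.744, 3.315 → Σ = 13.909
T = 13.909 / 4.658 = 2.986046… → 2.986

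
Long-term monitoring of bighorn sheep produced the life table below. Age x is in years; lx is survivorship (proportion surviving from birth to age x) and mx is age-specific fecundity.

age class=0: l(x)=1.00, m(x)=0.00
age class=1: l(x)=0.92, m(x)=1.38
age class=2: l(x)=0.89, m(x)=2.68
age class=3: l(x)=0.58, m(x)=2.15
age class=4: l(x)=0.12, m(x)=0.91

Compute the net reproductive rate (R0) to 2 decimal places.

5.01

lx·mx by age: 0, 1.2696, 2.3852, 1.247, 0.1092
R0 = Σ lx·mx = 5.011 → 5.01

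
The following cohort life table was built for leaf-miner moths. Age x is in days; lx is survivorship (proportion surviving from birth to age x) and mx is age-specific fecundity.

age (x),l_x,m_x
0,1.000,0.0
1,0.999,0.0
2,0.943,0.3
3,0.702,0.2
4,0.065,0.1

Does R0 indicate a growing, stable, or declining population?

declining

R0 = Σ lx·mx = 0 + 0 + 0.2829 + 0.1404 + 0.0065 = 0.4298
R0 < 1, so the population is declining.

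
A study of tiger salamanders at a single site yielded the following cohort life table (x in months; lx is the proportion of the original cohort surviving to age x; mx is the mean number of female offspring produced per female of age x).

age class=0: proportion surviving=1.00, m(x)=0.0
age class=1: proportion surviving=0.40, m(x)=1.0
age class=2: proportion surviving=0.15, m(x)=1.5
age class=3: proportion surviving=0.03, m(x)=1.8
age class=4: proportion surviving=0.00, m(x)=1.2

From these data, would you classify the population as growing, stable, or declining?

R0 = Σ lx·mx = 0 + 0.4 + 0.225 + 0.054 + 0 = 0.679
R0 < 1, so the population is declining.

declining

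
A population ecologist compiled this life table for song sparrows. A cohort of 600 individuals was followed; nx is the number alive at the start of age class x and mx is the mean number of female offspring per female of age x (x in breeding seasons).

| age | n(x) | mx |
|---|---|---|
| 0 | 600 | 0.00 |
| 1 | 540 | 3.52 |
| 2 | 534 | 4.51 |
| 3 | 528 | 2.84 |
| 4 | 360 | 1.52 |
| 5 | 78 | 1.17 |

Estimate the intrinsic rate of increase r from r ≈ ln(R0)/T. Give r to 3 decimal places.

lx = nx/n0 = nx/600: 1, 0.9, 0.89, 0.88, 0.6, 0.13
R0 = Σ lx·mx = 0 + 3.168 + 4.0139 + 2.4992 + 0.912 + 0.1521 = 10.7452
Σ x·lx·mx = 23.1019; T = 23.1019/10.7452 = 2.14997…
r ≈ ln(R0)/T = ln(10.7452)/2.14997… = 1.10441… → 1.104

1.104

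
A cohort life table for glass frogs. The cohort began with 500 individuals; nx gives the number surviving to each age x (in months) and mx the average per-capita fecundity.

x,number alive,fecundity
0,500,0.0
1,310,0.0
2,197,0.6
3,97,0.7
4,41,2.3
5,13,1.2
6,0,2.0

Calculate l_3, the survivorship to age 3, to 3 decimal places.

l_3 = n_3/n_0 = 97/500 = 0.194 → 0.194

0.194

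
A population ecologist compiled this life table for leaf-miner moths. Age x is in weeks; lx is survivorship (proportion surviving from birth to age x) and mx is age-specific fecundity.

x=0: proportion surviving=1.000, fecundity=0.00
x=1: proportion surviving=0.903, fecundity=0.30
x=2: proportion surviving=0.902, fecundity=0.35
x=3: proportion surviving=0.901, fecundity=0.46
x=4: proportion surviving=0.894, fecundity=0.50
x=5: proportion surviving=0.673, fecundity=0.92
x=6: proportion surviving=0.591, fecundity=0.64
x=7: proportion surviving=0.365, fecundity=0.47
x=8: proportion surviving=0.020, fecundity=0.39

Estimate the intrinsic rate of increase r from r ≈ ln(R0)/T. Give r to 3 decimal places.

R0 = Σ lx·mx = 0 + 0.2709 + 0.3157 + 0.41446 + 0.447 + 0.61916 + 0.37824 + 0.17155 + 0.0078 = 2.62481
Σ x·lx·mx = 10.56217; T = 10.56217/2.62481 = 4.02398…
r ≈ ln(R0)/T = ln(2.62481)/4.02398… = 0.23981… → 0.240

0.240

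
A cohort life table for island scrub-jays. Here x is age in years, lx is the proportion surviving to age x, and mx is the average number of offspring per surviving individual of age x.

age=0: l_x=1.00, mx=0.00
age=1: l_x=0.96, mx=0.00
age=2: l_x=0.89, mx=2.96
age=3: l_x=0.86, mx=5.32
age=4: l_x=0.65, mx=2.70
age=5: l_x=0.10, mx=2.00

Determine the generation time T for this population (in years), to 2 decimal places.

lx·mx: 0, 0, 2.6344, 4.5752, 1.755, 0.2 → R0 = 9.1646
x·lx·mx: 0, 0, 5.2688, 13.7256, 7.02, 1 → Σ = 27.0144
T = 27.0144 / 9.1646 = 2.94769… → 2.95

2.95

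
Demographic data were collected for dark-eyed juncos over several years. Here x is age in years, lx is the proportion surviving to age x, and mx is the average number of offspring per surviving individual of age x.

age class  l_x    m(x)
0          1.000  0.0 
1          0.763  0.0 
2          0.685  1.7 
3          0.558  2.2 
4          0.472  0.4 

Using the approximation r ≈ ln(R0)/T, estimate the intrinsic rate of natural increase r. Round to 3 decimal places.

R0 = Σ lx·mx = 0 + 0 + 1.1645 + 1.2276 + 0.1888 = 2.5809
Σ x·lx·mx = 6.767; T = 6.767/2.5809 = 2.62195…
r ≈ ln(R0)/T = ln(2.5809)/2.62195… = 0.36162… → 0.362

0.362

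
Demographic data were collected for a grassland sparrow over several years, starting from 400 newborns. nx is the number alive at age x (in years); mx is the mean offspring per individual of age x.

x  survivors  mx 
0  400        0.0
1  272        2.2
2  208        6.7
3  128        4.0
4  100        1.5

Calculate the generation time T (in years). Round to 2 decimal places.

lx = nx/n0 = nx/400: 1, 0.68, 0.52, 0.32, 0.25
lx·mx: 0, 1.496, 3.484, 1.28, 0.375 → R0 = 6.635
x·lx·mx: 0, 1.496, 6.968, 3.84, 1.5 → Σ = 13.804
T = 13.804 / 6.635 = 2.080482… → 2.08

2.08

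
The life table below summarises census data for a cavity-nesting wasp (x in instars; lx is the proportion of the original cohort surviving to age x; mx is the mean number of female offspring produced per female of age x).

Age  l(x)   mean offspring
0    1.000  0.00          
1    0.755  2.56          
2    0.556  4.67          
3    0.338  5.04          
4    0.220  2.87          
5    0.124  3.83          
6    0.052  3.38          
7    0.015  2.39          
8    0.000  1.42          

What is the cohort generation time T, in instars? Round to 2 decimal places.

2.44

lx·mx: 0, 1.9328, 2.59652, 1.70352, 0.6314, 0.47492, 0.17576, 0.03585, 0 → R0 = 7.55077
x·lx·mx: 0, 1.9328, 5.19304, 5.11056, 2.5256, 2.3746, 1.05456, 0.25095, 0 → Σ = 18.44211
T = 18.44211 / 7.55077 = 2.442414… → 2.44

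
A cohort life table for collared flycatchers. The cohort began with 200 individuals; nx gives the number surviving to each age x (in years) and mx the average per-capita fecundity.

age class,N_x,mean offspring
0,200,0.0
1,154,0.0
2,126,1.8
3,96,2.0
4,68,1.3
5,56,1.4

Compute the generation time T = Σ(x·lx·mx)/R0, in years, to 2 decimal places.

3.03

lx = nx/n0 = nx/200: 1, 0.77, 0.63, 0.48, 0.34, 0.28
lx·mx: 0, 0, 1.134, 0.96, 0.442, 0.392 → R0 = 2.928
x·lx·mx: 0, 0, 2.268, 2.88, 1.768, 1.96 → Σ = 8.876
T = 8.876 / 2.928 = 3.031421… → 3.03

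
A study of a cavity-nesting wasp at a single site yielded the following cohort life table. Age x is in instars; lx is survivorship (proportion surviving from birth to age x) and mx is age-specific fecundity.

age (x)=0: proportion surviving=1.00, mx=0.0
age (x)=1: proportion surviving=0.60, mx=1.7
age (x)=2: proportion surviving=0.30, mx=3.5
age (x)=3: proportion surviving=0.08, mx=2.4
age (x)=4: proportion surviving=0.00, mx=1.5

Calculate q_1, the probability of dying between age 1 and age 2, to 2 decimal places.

q_1 = (l_1 − l_2) / l_1 = (0.6 − 0.3) / 0.6
     = 0.3 / 0.6 = 0.5 → 0.50

0.50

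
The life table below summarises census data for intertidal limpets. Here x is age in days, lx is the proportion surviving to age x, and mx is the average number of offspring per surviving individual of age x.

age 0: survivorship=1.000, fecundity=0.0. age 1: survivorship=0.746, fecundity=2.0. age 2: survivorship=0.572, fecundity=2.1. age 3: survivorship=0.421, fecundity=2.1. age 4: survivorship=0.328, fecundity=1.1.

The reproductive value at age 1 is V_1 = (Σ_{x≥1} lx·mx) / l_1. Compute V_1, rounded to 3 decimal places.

5.279

lx·mx for x ≥ 1: 1.492, 1.2012, 0.8841, 0.3608 → sum = 3.9381
V_1 = 3.9381 / l_1 = 3.9381 / 0.746 = 5.278954… → 5.279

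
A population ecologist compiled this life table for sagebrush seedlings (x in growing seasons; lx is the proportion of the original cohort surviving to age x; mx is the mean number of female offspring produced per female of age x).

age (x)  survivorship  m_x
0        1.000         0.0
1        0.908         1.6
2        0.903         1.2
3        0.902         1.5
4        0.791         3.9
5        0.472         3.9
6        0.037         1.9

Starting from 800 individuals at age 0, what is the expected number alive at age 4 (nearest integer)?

633

Expected survivors = N0 · l_4 = 800 × 0.791 = 632.8 → 633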